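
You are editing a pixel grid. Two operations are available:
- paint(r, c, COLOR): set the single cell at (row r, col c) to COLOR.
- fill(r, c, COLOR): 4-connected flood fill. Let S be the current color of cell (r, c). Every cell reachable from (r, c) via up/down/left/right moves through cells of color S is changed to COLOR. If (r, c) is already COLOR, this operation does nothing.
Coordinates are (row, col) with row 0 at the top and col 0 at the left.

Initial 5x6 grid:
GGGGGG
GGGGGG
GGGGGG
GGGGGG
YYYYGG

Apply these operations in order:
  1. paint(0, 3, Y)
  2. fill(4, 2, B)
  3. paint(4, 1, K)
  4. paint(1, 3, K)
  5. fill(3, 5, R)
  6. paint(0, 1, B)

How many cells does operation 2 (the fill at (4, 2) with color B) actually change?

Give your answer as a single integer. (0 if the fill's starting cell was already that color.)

After op 1 paint(0,3,Y):
GGGYGG
GGGGGG
GGGGGG
GGGGGG
YYYYGG
After op 2 fill(4,2,B) [4 cells changed]:
GGGYGG
GGGGGG
GGGGGG
GGGGGG
BBBBGG

Answer: 4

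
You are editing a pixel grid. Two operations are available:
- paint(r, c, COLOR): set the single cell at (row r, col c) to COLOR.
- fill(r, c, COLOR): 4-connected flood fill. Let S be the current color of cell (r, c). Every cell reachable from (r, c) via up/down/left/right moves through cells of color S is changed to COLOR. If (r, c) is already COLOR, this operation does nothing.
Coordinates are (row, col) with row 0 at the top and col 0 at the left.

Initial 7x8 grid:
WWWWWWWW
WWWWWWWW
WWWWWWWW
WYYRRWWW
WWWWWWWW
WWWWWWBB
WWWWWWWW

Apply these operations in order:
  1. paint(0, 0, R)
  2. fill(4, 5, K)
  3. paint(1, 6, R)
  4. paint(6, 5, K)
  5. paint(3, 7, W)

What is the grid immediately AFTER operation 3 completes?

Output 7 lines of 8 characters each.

After op 1 paint(0,0,R):
RWWWWWWW
WWWWWWWW
WWWWWWWW
WYYRRWWW
WWWWWWWW
WWWWWWBB
WWWWWWWW
After op 2 fill(4,5,K) [49 cells changed]:
RKKKKKKK
KKKKKKKK
KKKKKKKK
KYYRRKKK
KKKKKKKK
KKKKKKBB
KKKKKKKK
After op 3 paint(1,6,R):
RKKKKKKK
KKKKKKRK
KKKKKKKK
KYYRRKKK
KKKKKKKK
KKKKKKBB
KKKKKKKK

Answer: RKKKKKKK
KKKKKKRK
KKKKKKKK
KYYRRKKK
KKKKKKKK
KKKKKKBB
KKKKKKKK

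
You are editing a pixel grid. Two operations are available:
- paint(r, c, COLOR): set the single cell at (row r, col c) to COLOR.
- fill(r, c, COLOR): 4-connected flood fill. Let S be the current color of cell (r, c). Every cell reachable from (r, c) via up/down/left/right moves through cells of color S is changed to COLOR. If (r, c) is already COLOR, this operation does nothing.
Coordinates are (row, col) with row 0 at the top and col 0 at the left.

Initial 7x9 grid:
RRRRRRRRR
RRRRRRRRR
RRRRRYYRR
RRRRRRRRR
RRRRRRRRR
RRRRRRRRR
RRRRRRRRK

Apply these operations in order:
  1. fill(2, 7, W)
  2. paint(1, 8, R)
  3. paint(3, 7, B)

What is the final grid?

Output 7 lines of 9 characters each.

Answer: WWWWWWWWW
WWWWWWWWR
WWWWWYYWW
WWWWWWWBW
WWWWWWWWW
WWWWWWWWW
WWWWWWWWK

Derivation:
After op 1 fill(2,7,W) [60 cells changed]:
WWWWWWWWW
WWWWWWWWW
WWWWWYYWW
WWWWWWWWW
WWWWWWWWW
WWWWWWWWW
WWWWWWWWK
After op 2 paint(1,8,R):
WWWWWWWWW
WWWWWWWWR
WWWWWYYWW
WWWWWWWWW
WWWWWWWWW
WWWWWWWWW
WWWWWWWWK
After op 3 paint(3,7,B):
WWWWWWWWW
WWWWWWWWR
WWWWWYYWW
WWWWWWWBW
WWWWWWWWW
WWWWWWWWW
WWWWWWWWK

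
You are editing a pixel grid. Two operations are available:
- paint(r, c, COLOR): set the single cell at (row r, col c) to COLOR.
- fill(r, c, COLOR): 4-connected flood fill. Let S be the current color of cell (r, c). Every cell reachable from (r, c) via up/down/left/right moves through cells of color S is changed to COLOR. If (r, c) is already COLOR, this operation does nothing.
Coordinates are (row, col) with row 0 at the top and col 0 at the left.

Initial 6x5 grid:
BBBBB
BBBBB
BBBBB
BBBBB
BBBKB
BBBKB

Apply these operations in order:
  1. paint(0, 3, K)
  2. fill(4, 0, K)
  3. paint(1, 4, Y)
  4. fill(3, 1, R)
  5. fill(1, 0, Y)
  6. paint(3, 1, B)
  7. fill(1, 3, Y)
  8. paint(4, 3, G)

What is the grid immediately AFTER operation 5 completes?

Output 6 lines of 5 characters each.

After op 1 paint(0,3,K):
BBBKB
BBBBB
BBBBB
BBBBB
BBBKB
BBBKB
After op 2 fill(4,0,K) [27 cells changed]:
KKKKK
KKKKK
KKKKK
KKKKK
KKKKK
KKKKK
After op 3 paint(1,4,Y):
KKKKK
KKKKY
KKKKK
KKKKK
KKKKK
KKKKK
After op 4 fill(3,1,R) [29 cells changed]:
RRRRR
RRRRY
RRRRR
RRRRR
RRRRR
RRRRR
After op 5 fill(1,0,Y) [29 cells changed]:
YYYYY
YYYYY
YYYYY
YYYYY
YYYYY
YYYYY

Answer: YYYYY
YYYYY
YYYYY
YYYYY
YYYYY
YYYYY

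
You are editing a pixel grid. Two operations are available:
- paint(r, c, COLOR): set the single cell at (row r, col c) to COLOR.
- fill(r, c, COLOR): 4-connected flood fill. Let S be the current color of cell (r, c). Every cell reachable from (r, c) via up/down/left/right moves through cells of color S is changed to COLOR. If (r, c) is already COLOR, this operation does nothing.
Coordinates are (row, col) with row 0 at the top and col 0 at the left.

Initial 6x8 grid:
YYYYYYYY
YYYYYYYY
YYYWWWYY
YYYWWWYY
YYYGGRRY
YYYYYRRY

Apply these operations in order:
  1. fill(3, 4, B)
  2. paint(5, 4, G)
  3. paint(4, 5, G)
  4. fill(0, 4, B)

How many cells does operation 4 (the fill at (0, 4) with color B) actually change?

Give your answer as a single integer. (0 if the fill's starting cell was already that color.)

After op 1 fill(3,4,B) [6 cells changed]:
YYYYYYYY
YYYYYYYY
YYYBBBYY
YYYBBBYY
YYYGGRRY
YYYYYRRY
After op 2 paint(5,4,G):
YYYYYYYY
YYYYYYYY
YYYBBBYY
YYYBBBYY
YYYGGRRY
YYYYGRRY
After op 3 paint(4,5,G):
YYYYYYYY
YYYYYYYY
YYYBBBYY
YYYBBBYY
YYYGGGRY
YYYYGRRY
After op 4 fill(0,4,B) [35 cells changed]:
BBBBBBBB
BBBBBBBB
BBBBBBBB
BBBBBBBB
BBBGGGRB
BBBBGRRB

Answer: 35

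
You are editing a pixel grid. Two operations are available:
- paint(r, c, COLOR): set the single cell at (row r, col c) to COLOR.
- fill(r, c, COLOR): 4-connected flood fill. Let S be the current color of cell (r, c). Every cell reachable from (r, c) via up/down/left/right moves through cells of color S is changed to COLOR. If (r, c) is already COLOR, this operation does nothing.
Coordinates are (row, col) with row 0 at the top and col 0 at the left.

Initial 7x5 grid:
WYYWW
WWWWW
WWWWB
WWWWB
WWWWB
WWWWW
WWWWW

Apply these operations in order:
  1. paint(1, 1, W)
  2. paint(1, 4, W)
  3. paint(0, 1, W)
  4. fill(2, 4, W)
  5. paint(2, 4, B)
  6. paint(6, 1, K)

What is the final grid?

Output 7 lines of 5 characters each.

After op 1 paint(1,1,W):
WYYWW
WWWWW
WWWWB
WWWWB
WWWWB
WWWWW
WWWWW
After op 2 paint(1,4,W):
WYYWW
WWWWW
WWWWB
WWWWB
WWWWB
WWWWW
WWWWW
After op 3 paint(0,1,W):
WWYWW
WWWWW
WWWWB
WWWWB
WWWWB
WWWWW
WWWWW
After op 4 fill(2,4,W) [3 cells changed]:
WWYWW
WWWWW
WWWWW
WWWWW
WWWWW
WWWWW
WWWWW
After op 5 paint(2,4,B):
WWYWW
WWWWW
WWWWB
WWWWW
WWWWW
WWWWW
WWWWW
After op 6 paint(6,1,K):
WWYWW
WWWWW
WWWWB
WWWWW
WWWWW
WWWWW
WKWWW

Answer: WWYWW
WWWWW
WWWWB
WWWWW
WWWWW
WWWWW
WKWWW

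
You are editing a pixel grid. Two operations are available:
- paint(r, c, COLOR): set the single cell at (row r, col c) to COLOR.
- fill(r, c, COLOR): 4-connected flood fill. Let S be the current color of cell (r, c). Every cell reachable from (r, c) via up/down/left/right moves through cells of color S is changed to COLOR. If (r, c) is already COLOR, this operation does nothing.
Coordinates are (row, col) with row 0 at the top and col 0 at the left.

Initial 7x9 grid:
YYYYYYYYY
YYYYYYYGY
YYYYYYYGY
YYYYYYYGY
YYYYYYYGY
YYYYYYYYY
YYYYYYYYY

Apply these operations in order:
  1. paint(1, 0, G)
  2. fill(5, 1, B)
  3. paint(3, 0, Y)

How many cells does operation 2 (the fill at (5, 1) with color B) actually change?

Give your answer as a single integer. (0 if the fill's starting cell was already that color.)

Answer: 58

Derivation:
After op 1 paint(1,0,G):
YYYYYYYYY
GYYYYYYGY
YYYYYYYGY
YYYYYYYGY
YYYYYYYGY
YYYYYYYYY
YYYYYYYYY
After op 2 fill(5,1,B) [58 cells changed]:
BBBBBBBBB
GBBBBBBGB
BBBBBBBGB
BBBBBBBGB
BBBBBBBGB
BBBBBBBBB
BBBBBBBBB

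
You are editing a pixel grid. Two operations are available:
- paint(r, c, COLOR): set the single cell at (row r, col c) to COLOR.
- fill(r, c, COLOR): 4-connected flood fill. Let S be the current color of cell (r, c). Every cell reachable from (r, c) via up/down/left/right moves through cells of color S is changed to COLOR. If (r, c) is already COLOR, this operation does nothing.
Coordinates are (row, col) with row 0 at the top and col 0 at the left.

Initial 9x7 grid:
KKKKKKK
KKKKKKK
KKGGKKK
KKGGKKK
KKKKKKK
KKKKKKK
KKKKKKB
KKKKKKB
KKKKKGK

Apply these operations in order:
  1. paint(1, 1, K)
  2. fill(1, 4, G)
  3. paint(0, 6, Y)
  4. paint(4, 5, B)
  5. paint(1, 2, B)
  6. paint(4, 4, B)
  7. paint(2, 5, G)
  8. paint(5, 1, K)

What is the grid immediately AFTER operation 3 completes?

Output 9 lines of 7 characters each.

Answer: GGGGGGY
GGGGGGG
GGGGGGG
GGGGGGG
GGGGGGG
GGGGGGG
GGGGGGB
GGGGGGB
GGGGGGK

Derivation:
After op 1 paint(1,1,K):
KKKKKKK
KKKKKKK
KKGGKKK
KKGGKKK
KKKKKKK
KKKKKKK
KKKKKKB
KKKKKKB
KKKKKGK
After op 2 fill(1,4,G) [55 cells changed]:
GGGGGGG
GGGGGGG
GGGGGGG
GGGGGGG
GGGGGGG
GGGGGGG
GGGGGGB
GGGGGGB
GGGGGGK
After op 3 paint(0,6,Y):
GGGGGGY
GGGGGGG
GGGGGGG
GGGGGGG
GGGGGGG
GGGGGGG
GGGGGGB
GGGGGGB
GGGGGGK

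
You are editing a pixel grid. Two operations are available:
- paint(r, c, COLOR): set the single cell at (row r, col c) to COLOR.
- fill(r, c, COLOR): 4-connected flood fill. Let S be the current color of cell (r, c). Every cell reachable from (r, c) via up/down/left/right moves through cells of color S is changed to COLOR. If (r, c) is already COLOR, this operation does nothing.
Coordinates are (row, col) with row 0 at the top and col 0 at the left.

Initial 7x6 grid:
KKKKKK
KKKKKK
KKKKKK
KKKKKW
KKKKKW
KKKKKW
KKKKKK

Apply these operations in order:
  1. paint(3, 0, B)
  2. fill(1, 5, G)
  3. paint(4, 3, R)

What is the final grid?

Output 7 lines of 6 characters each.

After op 1 paint(3,0,B):
KKKKKK
KKKKKK
KKKKKK
BKKKKW
KKKKKW
KKKKKW
KKKKKK
After op 2 fill(1,5,G) [38 cells changed]:
GGGGGG
GGGGGG
GGGGGG
BGGGGW
GGGGGW
GGGGGW
GGGGGG
After op 3 paint(4,3,R):
GGGGGG
GGGGGG
GGGGGG
BGGGGW
GGGRGW
GGGGGW
GGGGGG

Answer: GGGGGG
GGGGGG
GGGGGG
BGGGGW
GGGRGW
GGGGGW
GGGGGG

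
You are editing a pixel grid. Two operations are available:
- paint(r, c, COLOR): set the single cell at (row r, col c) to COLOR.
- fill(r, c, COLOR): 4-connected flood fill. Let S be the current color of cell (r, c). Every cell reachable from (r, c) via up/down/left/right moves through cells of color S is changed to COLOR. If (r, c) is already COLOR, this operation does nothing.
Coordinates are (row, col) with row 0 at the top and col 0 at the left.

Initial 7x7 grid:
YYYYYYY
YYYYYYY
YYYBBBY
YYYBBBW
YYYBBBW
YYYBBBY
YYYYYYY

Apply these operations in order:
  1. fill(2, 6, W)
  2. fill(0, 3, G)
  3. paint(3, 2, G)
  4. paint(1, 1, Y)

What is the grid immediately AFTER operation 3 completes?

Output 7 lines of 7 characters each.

After op 1 fill(2,6,W) [35 cells changed]:
WWWWWWW
WWWWWWW
WWWBBBW
WWWBBBW
WWWBBBW
WWWBBBW
WWWWWWW
After op 2 fill(0,3,G) [37 cells changed]:
GGGGGGG
GGGGGGG
GGGBBBG
GGGBBBG
GGGBBBG
GGGBBBG
GGGGGGG
After op 3 paint(3,2,G):
GGGGGGG
GGGGGGG
GGGBBBG
GGGBBBG
GGGBBBG
GGGBBBG
GGGGGGG

Answer: GGGGGGG
GGGGGGG
GGGBBBG
GGGBBBG
GGGBBBG
GGGBBBG
GGGGGGG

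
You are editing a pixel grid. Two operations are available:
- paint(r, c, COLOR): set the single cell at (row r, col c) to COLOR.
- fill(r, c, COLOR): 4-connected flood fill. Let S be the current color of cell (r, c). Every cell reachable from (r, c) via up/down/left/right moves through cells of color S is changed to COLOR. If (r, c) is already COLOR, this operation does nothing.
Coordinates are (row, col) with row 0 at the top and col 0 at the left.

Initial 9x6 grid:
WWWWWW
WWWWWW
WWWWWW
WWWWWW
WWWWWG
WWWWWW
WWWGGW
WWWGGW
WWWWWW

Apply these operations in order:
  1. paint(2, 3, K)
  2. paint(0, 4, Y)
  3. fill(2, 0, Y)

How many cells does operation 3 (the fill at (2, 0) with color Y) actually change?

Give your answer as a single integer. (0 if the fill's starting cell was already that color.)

After op 1 paint(2,3,K):
WWWWWW
WWWWWW
WWWKWW
WWWWWW
WWWWWG
WWWWWW
WWWGGW
WWWGGW
WWWWWW
After op 2 paint(0,4,Y):
WWWWYW
WWWWWW
WWWKWW
WWWWWW
WWWWWG
WWWWWW
WWWGGW
WWWGGW
WWWWWW
After op 3 fill(2,0,Y) [47 cells changed]:
YYYYYY
YYYYYY
YYYKYY
YYYYYY
YYYYYG
YYYYYY
YYYGGY
YYYGGY
YYYYYY

Answer: 47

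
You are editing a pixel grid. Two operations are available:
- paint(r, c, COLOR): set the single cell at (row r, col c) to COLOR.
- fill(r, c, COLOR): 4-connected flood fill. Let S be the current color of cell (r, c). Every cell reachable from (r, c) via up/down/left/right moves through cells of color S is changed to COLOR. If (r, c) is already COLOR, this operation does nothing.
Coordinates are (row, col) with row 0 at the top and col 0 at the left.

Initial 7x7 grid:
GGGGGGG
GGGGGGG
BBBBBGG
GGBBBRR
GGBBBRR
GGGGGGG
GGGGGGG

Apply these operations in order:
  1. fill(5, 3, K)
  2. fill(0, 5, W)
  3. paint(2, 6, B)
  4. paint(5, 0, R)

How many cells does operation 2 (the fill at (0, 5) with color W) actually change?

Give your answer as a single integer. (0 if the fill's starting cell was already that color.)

Answer: 16

Derivation:
After op 1 fill(5,3,K) [18 cells changed]:
GGGGGGG
GGGGGGG
BBBBBGG
KKBBBRR
KKBBBRR
KKKKKKK
KKKKKKK
After op 2 fill(0,5,W) [16 cells changed]:
WWWWWWW
WWWWWWW
BBBBBWW
KKBBBRR
KKBBBRR
KKKKKKK
KKKKKKK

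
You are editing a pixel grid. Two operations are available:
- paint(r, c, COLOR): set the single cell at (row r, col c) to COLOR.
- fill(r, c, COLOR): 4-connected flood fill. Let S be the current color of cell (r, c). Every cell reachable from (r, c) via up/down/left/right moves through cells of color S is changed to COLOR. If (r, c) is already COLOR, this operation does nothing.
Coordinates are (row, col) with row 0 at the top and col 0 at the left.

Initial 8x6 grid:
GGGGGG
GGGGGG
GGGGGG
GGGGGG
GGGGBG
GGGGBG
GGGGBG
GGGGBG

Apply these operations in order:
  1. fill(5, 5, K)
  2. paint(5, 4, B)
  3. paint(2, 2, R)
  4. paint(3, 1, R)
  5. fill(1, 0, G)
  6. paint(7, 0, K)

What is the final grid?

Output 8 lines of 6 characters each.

Answer: GGGGGG
GGGGGG
GGRGGG
GRGGGG
GGGGBG
GGGGBG
GGGGBG
KGGGBG

Derivation:
After op 1 fill(5,5,K) [44 cells changed]:
KKKKKK
KKKKKK
KKKKKK
KKKKKK
KKKKBK
KKKKBK
KKKKBK
KKKKBK
After op 2 paint(5,4,B):
KKKKKK
KKKKKK
KKKKKK
KKKKKK
KKKKBK
KKKKBK
KKKKBK
KKKKBK
After op 3 paint(2,2,R):
KKKKKK
KKKKKK
KKRKKK
KKKKKK
KKKKBK
KKKKBK
KKKKBK
KKKKBK
After op 4 paint(3,1,R):
KKKKKK
KKKKKK
KKRKKK
KRKKKK
KKKKBK
KKKKBK
KKKKBK
KKKKBK
After op 5 fill(1,0,G) [42 cells changed]:
GGGGGG
GGGGGG
GGRGGG
GRGGGG
GGGGBG
GGGGBG
GGGGBG
GGGGBG
After op 6 paint(7,0,K):
GGGGGG
GGGGGG
GGRGGG
GRGGGG
GGGGBG
GGGGBG
GGGGBG
KGGGBG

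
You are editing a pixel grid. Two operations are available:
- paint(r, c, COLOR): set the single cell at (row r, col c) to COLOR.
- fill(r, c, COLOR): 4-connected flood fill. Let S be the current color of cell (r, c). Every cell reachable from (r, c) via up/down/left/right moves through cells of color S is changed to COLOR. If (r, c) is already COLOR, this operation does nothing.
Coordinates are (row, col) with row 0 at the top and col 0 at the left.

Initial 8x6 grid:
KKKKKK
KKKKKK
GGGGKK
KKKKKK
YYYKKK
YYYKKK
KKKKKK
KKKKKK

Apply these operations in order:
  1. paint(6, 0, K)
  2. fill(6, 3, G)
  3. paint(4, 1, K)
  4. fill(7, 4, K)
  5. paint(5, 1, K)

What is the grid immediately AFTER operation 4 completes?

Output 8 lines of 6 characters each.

After op 1 paint(6,0,K):
KKKKKK
KKKKKK
GGGGKK
KKKKKK
YYYKKK
YYYKKK
KKKKKK
KKKKKK
After op 2 fill(6,3,G) [38 cells changed]:
GGGGGG
GGGGGG
GGGGGG
GGGGGG
YYYGGG
YYYGGG
GGGGGG
GGGGGG
After op 3 paint(4,1,K):
GGGGGG
GGGGGG
GGGGGG
GGGGGG
YKYGGG
YYYGGG
GGGGGG
GGGGGG
After op 4 fill(7,4,K) [42 cells changed]:
KKKKKK
KKKKKK
KKKKKK
KKKKKK
YKYKKK
YYYKKK
KKKKKK
KKKKKK

Answer: KKKKKK
KKKKKK
KKKKKK
KKKKKK
YKYKKK
YYYKKK
KKKKKK
KKKKKK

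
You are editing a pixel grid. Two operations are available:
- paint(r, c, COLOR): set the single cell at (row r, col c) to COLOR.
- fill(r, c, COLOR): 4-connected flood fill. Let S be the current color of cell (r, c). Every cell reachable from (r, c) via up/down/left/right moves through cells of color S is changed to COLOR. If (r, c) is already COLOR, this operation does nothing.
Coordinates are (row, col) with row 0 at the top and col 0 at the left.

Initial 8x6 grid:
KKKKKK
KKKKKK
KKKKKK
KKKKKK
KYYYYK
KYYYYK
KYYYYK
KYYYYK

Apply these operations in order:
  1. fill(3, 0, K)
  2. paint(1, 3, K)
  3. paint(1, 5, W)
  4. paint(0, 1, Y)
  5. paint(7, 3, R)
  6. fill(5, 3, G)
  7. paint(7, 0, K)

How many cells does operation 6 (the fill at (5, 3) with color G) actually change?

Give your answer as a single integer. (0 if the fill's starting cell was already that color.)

Answer: 15

Derivation:
After op 1 fill(3,0,K) [0 cells changed]:
KKKKKK
KKKKKK
KKKKKK
KKKKKK
KYYYYK
KYYYYK
KYYYYK
KYYYYK
After op 2 paint(1,3,K):
KKKKKK
KKKKKK
KKKKKK
KKKKKK
KYYYYK
KYYYYK
KYYYYK
KYYYYK
After op 3 paint(1,5,W):
KKKKKK
KKKKKW
KKKKKK
KKKKKK
KYYYYK
KYYYYK
KYYYYK
KYYYYK
After op 4 paint(0,1,Y):
KYKKKK
KKKKKW
KKKKKK
KKKKKK
KYYYYK
KYYYYK
KYYYYK
KYYYYK
After op 5 paint(7,3,R):
KYKKKK
KKKKKW
KKKKKK
KKKKKK
KYYYYK
KYYYYK
KYYYYK
KYYRYK
After op 6 fill(5,3,G) [15 cells changed]:
KYKKKK
KKKKKW
KKKKKK
KKKKKK
KGGGGK
KGGGGK
KGGGGK
KGGRGK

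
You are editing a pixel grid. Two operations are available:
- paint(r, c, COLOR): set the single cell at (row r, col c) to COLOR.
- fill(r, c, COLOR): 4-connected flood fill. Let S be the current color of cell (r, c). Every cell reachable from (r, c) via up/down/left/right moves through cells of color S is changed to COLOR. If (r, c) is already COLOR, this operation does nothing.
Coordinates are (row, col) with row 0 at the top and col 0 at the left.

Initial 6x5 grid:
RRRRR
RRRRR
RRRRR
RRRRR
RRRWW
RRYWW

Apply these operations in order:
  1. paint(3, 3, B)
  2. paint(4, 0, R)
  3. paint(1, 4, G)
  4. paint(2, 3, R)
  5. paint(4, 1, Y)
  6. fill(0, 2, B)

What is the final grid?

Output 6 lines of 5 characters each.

Answer: BBBBB
BBBBG
BBBBB
BBBBB
BYBWW
BBYWW

Derivation:
After op 1 paint(3,3,B):
RRRRR
RRRRR
RRRRR
RRRBR
RRRWW
RRYWW
After op 2 paint(4,0,R):
RRRRR
RRRRR
RRRRR
RRRBR
RRRWW
RRYWW
After op 3 paint(1,4,G):
RRRRR
RRRRG
RRRRR
RRRBR
RRRWW
RRYWW
After op 4 paint(2,3,R):
RRRRR
RRRRG
RRRRR
RRRBR
RRRWW
RRYWW
After op 5 paint(4,1,Y):
RRRRR
RRRRG
RRRRR
RRRBR
RYRWW
RRYWW
After op 6 fill(0,2,B) [22 cells changed]:
BBBBB
BBBBG
BBBBB
BBBBB
BYBWW
BBYWW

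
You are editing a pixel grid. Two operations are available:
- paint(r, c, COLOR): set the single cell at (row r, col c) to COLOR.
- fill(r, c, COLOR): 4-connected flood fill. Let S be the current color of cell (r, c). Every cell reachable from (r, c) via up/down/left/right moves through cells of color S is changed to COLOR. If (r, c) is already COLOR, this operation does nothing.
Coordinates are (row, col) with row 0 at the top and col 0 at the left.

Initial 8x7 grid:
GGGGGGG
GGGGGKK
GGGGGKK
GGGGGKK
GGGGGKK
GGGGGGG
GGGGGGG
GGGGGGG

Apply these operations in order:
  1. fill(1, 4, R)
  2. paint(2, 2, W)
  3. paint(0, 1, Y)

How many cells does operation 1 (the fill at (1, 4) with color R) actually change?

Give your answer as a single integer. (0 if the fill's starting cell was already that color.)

After op 1 fill(1,4,R) [48 cells changed]:
RRRRRRR
RRRRRKK
RRRRRKK
RRRRRKK
RRRRRKK
RRRRRRR
RRRRRRR
RRRRRRR

Answer: 48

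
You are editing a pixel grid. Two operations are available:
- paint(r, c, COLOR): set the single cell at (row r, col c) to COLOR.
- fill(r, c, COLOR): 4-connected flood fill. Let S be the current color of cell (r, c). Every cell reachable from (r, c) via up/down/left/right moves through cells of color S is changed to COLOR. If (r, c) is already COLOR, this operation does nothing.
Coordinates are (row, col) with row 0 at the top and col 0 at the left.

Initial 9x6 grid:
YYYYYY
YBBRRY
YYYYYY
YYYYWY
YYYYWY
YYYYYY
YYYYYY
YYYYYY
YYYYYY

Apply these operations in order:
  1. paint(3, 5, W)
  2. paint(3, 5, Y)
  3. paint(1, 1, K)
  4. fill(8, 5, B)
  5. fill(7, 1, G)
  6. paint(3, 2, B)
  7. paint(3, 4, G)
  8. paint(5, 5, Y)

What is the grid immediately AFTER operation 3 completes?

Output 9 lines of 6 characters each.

Answer: YYYYYY
YKBRRY
YYYYYY
YYYYWY
YYYYWY
YYYYYY
YYYYYY
YYYYYY
YYYYYY

Derivation:
After op 1 paint(3,5,W):
YYYYYY
YBBRRY
YYYYYY
YYYYWW
YYYYWY
YYYYYY
YYYYYY
YYYYYY
YYYYYY
After op 2 paint(3,5,Y):
YYYYYY
YBBRRY
YYYYYY
YYYYWY
YYYYWY
YYYYYY
YYYYYY
YYYYYY
YYYYYY
After op 3 paint(1,1,K):
YYYYYY
YKBRRY
YYYYYY
YYYYWY
YYYYWY
YYYYYY
YYYYYY
YYYYYY
YYYYYY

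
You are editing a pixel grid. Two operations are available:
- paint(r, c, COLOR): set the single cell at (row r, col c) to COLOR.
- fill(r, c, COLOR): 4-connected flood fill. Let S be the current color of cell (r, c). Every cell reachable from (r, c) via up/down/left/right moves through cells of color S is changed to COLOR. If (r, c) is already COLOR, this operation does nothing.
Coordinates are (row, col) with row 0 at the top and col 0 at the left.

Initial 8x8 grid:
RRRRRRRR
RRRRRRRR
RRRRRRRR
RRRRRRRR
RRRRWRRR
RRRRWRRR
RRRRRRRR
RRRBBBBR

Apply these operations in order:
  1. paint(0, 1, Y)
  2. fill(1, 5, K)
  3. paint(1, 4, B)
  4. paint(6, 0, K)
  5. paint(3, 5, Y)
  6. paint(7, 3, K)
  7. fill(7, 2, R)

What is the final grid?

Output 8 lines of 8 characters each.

Answer: RYRRRRRR
RRRRBRRR
RRRRRRRR
RRRRRYRR
RRRRWRRR
RRRRWRRR
RRRRRRRR
RRRRBBBR

Derivation:
After op 1 paint(0,1,Y):
RYRRRRRR
RRRRRRRR
RRRRRRRR
RRRRRRRR
RRRRWRRR
RRRRWRRR
RRRRRRRR
RRRBBBBR
After op 2 fill(1,5,K) [57 cells changed]:
KYKKKKKK
KKKKKKKK
KKKKKKKK
KKKKKKKK
KKKKWKKK
KKKKWKKK
KKKKKKKK
KKKBBBBK
After op 3 paint(1,4,B):
KYKKKKKK
KKKKBKKK
KKKKKKKK
KKKKKKKK
KKKKWKKK
KKKKWKKK
KKKKKKKK
KKKBBBBK
After op 4 paint(6,0,K):
KYKKKKKK
KKKKBKKK
KKKKKKKK
KKKKKKKK
KKKKWKKK
KKKKWKKK
KKKKKKKK
KKKBBBBK
After op 5 paint(3,5,Y):
KYKKKKKK
KKKKBKKK
KKKKKKKK
KKKKKYKK
KKKKWKKK
KKKKWKKK
KKKKKKKK
KKKBBBBK
After op 6 paint(7,3,K):
KYKKKKKK
KKKKBKKK
KKKKKKKK
KKKKKYKK
KKKKWKKK
KKKKWKKK
KKKKKKKK
KKKKBBBK
After op 7 fill(7,2,R) [56 cells changed]:
RYRRRRRR
RRRRBRRR
RRRRRRRR
RRRRRYRR
RRRRWRRR
RRRRWRRR
RRRRRRRR
RRRRBBBR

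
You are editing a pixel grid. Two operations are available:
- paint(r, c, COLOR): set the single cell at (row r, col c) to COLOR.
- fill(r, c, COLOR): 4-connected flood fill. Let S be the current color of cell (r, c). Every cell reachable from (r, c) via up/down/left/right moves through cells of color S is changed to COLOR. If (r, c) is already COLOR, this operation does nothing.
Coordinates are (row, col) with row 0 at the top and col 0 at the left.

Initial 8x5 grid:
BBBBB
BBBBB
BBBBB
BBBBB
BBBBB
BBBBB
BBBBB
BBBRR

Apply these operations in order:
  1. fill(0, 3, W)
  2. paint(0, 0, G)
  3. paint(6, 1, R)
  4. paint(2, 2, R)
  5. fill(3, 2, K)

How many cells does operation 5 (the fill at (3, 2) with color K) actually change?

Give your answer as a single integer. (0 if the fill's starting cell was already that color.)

Answer: 35

Derivation:
After op 1 fill(0,3,W) [38 cells changed]:
WWWWW
WWWWW
WWWWW
WWWWW
WWWWW
WWWWW
WWWWW
WWWRR
After op 2 paint(0,0,G):
GWWWW
WWWWW
WWWWW
WWWWW
WWWWW
WWWWW
WWWWW
WWWRR
After op 3 paint(6,1,R):
GWWWW
WWWWW
WWWWW
WWWWW
WWWWW
WWWWW
WRWWW
WWWRR
After op 4 paint(2,2,R):
GWWWW
WWWWW
WWRWW
WWWWW
WWWWW
WWWWW
WRWWW
WWWRR
After op 5 fill(3,2,K) [35 cells changed]:
GKKKK
KKKKK
KKRKK
KKKKK
KKKKK
KKKKK
KRKKK
KKKRR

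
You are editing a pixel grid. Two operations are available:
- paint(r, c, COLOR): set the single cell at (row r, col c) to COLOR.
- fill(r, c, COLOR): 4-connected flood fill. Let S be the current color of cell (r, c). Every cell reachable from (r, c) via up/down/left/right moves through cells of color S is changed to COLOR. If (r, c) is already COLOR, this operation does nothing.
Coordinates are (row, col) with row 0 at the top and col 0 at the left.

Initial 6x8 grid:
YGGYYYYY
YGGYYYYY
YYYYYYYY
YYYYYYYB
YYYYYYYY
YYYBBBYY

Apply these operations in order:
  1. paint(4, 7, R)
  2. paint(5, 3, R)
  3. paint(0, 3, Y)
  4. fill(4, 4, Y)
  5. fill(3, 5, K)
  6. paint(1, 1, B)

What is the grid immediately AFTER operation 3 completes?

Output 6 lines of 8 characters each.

After op 1 paint(4,7,R):
YGGYYYYY
YGGYYYYY
YYYYYYYY
YYYYYYYB
YYYYYYYR
YYYBBBYY
After op 2 paint(5,3,R):
YGGYYYYY
YGGYYYYY
YYYYYYYY
YYYYYYYB
YYYYYYYR
YYYRBBYY
After op 3 paint(0,3,Y):
YGGYYYYY
YGGYYYYY
YYYYYYYY
YYYYYYYB
YYYYYYYR
YYYRBBYY

Answer: YGGYYYYY
YGGYYYYY
YYYYYYYY
YYYYYYYB
YYYYYYYR
YYYRBBYY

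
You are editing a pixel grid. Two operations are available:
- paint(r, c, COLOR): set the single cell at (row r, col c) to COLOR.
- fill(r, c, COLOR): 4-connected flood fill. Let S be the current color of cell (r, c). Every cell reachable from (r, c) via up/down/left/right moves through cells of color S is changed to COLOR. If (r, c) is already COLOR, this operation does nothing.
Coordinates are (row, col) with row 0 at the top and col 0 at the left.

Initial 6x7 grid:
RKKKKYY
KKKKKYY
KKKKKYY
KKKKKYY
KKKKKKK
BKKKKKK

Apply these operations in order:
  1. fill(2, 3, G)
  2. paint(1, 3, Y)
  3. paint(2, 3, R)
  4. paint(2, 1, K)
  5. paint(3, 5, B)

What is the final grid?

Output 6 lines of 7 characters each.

Answer: RGGGGYY
GGGYGYY
GKGRGYY
GGGGGBY
GGGGGGG
BGGGGGG

Derivation:
After op 1 fill(2,3,G) [32 cells changed]:
RGGGGYY
GGGGGYY
GGGGGYY
GGGGGYY
GGGGGGG
BGGGGGG
After op 2 paint(1,3,Y):
RGGGGYY
GGGYGYY
GGGGGYY
GGGGGYY
GGGGGGG
BGGGGGG
After op 3 paint(2,3,R):
RGGGGYY
GGGYGYY
GGGRGYY
GGGGGYY
GGGGGGG
BGGGGGG
After op 4 paint(2,1,K):
RGGGGYY
GGGYGYY
GKGRGYY
GGGGGYY
GGGGGGG
BGGGGGG
After op 5 paint(3,5,B):
RGGGGYY
GGGYGYY
GKGRGYY
GGGGGBY
GGGGGGG
BGGGGGG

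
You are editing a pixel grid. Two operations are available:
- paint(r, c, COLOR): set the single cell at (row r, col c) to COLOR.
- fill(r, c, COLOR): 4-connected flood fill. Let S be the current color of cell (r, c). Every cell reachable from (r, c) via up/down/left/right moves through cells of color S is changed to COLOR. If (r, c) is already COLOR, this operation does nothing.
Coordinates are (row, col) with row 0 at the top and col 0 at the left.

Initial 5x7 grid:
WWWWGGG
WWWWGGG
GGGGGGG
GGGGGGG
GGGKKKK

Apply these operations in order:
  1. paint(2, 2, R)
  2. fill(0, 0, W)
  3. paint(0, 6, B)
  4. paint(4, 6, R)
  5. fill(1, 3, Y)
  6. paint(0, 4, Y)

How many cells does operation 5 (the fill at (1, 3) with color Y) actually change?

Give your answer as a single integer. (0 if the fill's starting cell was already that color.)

After op 1 paint(2,2,R):
WWWWGGG
WWWWGGG
GGRGGGG
GGGGGGG
GGGKKKK
After op 2 fill(0,0,W) [0 cells changed]:
WWWWGGG
WWWWGGG
GGRGGGG
GGGGGGG
GGGKKKK
After op 3 paint(0,6,B):
WWWWGGB
WWWWGGG
GGRGGGG
GGGGGGG
GGGKKKK
After op 4 paint(4,6,R):
WWWWGGB
WWWWGGG
GGRGGGG
GGGGGGG
GGGKKKR
After op 5 fill(1,3,Y) [8 cells changed]:
YYYYGGB
YYYYGGG
GGRGGGG
GGGGGGG
GGGKKKR

Answer: 8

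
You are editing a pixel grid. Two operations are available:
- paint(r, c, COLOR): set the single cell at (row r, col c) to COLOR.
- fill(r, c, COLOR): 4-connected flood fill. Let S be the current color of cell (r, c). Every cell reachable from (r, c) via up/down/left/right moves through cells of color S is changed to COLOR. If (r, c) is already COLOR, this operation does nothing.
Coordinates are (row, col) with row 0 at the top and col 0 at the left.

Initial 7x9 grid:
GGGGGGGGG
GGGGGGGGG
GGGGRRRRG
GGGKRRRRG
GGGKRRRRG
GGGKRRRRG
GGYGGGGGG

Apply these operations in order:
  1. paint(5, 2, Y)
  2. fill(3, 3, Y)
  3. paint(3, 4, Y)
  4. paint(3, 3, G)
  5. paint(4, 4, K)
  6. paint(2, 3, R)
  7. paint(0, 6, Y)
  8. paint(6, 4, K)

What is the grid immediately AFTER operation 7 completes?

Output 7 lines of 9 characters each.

After op 1 paint(5,2,Y):
GGGGGGGGG
GGGGGGGGG
GGGGRRRRG
GGGKRRRRG
GGGKRRRRG
GGYKRRRRG
GGYGGGGGG
After op 2 fill(3,3,Y) [3 cells changed]:
GGGGGGGGG
GGGGGGGGG
GGGGRRRRG
GGGYRRRRG
GGGYRRRRG
GGYYRRRRG
GGYGGGGGG
After op 3 paint(3,4,Y):
GGGGGGGGG
GGGGGGGGG
GGGGRRRRG
GGGYYRRRG
GGGYRRRRG
GGYYRRRRG
GGYGGGGGG
After op 4 paint(3,3,G):
GGGGGGGGG
GGGGGGGGG
GGGGRRRRG
GGGGYRRRG
GGGYRRRRG
GGYYRRRRG
GGYGGGGGG
After op 5 paint(4,4,K):
GGGGGGGGG
GGGGGGGGG
GGGGRRRRG
GGGGYRRRG
GGGYKRRRG
GGYYRRRRG
GGYGGGGGG
After op 6 paint(2,3,R):
GGGGGGGGG
GGGGGGGGG
GGGRRRRRG
GGGGYRRRG
GGGYKRRRG
GGYYRRRRG
GGYGGGGGG
After op 7 paint(0,6,Y):
GGGGGGYGG
GGGGGGGGG
GGGRRRRRG
GGGGYRRRG
GGGYKRRRG
GGYYRRRRG
GGYGGGGGG

Answer: GGGGGGYGG
GGGGGGGGG
GGGRRRRRG
GGGGYRRRG
GGGYKRRRG
GGYYRRRRG
GGYGGGGGG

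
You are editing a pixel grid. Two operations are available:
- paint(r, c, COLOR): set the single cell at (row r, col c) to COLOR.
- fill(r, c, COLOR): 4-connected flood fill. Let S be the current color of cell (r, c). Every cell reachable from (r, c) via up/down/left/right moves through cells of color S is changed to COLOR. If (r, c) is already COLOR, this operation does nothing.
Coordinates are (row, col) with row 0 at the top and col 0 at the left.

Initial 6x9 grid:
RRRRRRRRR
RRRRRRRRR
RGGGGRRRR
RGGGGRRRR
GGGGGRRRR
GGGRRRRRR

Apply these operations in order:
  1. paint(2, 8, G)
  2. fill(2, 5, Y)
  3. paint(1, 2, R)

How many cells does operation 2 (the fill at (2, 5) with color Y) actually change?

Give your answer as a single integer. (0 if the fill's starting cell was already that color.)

After op 1 paint(2,8,G):
RRRRRRRRR
RRRRRRRRR
RGGGGRRRG
RGGGGRRRR
GGGGGRRRR
GGGRRRRRR
After op 2 fill(2,5,Y) [37 cells changed]:
YYYYYYYYY
YYYYYYYYY
YGGGGYYYG
YGGGGYYYY
GGGGGYYYY
GGGYYYYYY

Answer: 37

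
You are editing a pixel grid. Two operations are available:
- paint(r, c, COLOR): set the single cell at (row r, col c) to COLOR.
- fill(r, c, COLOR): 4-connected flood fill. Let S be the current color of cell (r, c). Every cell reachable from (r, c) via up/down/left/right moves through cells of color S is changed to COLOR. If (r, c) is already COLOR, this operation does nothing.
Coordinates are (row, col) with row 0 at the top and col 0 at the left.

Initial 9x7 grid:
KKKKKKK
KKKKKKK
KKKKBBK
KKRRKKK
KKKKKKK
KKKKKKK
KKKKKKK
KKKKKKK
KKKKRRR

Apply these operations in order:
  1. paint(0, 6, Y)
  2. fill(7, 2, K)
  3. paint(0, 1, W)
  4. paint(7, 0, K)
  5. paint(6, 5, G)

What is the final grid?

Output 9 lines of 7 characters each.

Answer: KWKKKKY
KKKKKKK
KKKKBBK
KKRRKKK
KKKKKKK
KKKKKKK
KKKKKGK
KKKKKKK
KKKKRRR

Derivation:
After op 1 paint(0,6,Y):
KKKKKKY
KKKKKKK
KKKKBBK
KKRRKKK
KKKKKKK
KKKKKKK
KKKKKKK
KKKKKKK
KKKKRRR
After op 2 fill(7,2,K) [0 cells changed]:
KKKKKKY
KKKKKKK
KKKKBBK
KKRRKKK
KKKKKKK
KKKKKKK
KKKKKKK
KKKKKKK
KKKKRRR
After op 3 paint(0,1,W):
KWKKKKY
KKKKKKK
KKKKBBK
KKRRKKK
KKKKKKK
KKKKKKK
KKKKKKK
KKKKKKK
KKKKRRR
After op 4 paint(7,0,K):
KWKKKKY
KKKKKKK
KKKKBBK
KKRRKKK
KKKKKKK
KKKKKKK
KKKKKKK
KKKKKKK
KKKKRRR
After op 5 paint(6,5,G):
KWKKKKY
KKKKKKK
KKKKBBK
KKRRKKK
KKKKKKK
KKKKKKK
KKKKKGK
KKKKKKK
KKKKRRR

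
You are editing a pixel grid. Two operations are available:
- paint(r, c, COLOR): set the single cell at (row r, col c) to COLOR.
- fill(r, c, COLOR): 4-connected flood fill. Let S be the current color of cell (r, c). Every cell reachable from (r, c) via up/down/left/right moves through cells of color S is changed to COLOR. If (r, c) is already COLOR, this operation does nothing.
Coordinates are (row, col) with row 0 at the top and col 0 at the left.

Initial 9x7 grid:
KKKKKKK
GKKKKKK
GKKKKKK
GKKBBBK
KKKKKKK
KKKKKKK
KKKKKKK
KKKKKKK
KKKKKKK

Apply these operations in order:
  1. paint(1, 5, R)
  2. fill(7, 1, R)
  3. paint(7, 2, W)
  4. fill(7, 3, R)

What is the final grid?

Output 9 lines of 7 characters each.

After op 1 paint(1,5,R):
KKKKKKK
GKKKKRK
GKKKKKK
GKKBBBK
KKKKKKK
KKKKKKK
KKKKKKK
KKKKKKK
KKKKKKK
After op 2 fill(7,1,R) [56 cells changed]:
RRRRRRR
GRRRRRR
GRRRRRR
GRRBBBR
RRRRRRR
RRRRRRR
RRRRRRR
RRRRRRR
RRRRRRR
After op 3 paint(7,2,W):
RRRRRRR
GRRRRRR
GRRRRRR
GRRBBBR
RRRRRRR
RRRRRRR
RRRRRRR
RRWRRRR
RRRRRRR
After op 4 fill(7,3,R) [0 cells changed]:
RRRRRRR
GRRRRRR
GRRRRRR
GRRBBBR
RRRRRRR
RRRRRRR
RRRRRRR
RRWRRRR
RRRRRRR

Answer: RRRRRRR
GRRRRRR
GRRRRRR
GRRBBBR
RRRRRRR
RRRRRRR
RRRRRRR
RRWRRRR
RRRRRRR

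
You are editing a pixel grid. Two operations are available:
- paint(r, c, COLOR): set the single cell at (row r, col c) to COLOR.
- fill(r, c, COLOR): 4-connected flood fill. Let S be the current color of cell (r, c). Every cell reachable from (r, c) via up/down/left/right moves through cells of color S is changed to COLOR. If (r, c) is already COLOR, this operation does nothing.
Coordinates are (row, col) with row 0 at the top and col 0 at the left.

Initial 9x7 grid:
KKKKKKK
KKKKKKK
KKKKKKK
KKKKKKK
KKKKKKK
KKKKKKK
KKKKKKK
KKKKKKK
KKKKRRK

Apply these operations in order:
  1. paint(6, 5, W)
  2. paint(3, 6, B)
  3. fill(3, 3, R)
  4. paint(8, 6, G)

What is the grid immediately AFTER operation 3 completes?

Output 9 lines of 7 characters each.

Answer: RRRRRRR
RRRRRRR
RRRRRRR
RRRRRRB
RRRRRRR
RRRRRRR
RRRRRWR
RRRRRRR
RRRRRRR

Derivation:
After op 1 paint(6,5,W):
KKKKKKK
KKKKKKK
KKKKKKK
KKKKKKK
KKKKKKK
KKKKKKK
KKKKKWK
KKKKKKK
KKKKRRK
After op 2 paint(3,6,B):
KKKKKKK
KKKKKKK
KKKKKKK
KKKKKKB
KKKKKKK
KKKKKKK
KKKKKWK
KKKKKKK
KKKKRRK
After op 3 fill(3,3,R) [59 cells changed]:
RRRRRRR
RRRRRRR
RRRRRRR
RRRRRRB
RRRRRRR
RRRRRRR
RRRRRWR
RRRRRRR
RRRRRRR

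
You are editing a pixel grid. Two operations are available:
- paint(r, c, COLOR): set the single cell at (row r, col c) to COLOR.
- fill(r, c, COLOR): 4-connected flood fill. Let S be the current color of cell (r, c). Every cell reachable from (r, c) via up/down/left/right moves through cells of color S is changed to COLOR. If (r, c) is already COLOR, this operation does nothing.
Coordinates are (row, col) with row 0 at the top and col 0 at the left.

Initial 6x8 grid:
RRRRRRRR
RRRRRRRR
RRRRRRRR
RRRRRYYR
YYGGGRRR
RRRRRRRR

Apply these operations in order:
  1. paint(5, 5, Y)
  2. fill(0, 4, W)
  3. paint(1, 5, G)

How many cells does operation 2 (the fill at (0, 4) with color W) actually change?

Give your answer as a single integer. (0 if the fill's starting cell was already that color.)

Answer: 35

Derivation:
After op 1 paint(5,5,Y):
RRRRRRRR
RRRRRRRR
RRRRRRRR
RRRRRYYR
YYGGGRRR
RRRRRYRR
After op 2 fill(0,4,W) [35 cells changed]:
WWWWWWWW
WWWWWWWW
WWWWWWWW
WWWWWYYW
YYGGGWWW
RRRRRYWW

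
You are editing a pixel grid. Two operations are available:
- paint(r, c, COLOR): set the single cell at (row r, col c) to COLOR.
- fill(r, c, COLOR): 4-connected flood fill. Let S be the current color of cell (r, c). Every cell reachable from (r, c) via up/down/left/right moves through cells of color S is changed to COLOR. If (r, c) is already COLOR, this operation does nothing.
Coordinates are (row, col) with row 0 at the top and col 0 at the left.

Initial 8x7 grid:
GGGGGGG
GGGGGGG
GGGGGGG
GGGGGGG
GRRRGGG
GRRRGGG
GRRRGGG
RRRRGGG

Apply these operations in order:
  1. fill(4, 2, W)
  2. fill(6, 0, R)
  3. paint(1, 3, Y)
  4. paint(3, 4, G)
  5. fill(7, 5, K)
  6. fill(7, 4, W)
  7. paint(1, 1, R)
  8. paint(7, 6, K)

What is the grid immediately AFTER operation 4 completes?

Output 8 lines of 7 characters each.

After op 1 fill(4,2,W) [13 cells changed]:
GGGGGGG
GGGGGGG
GGGGGGG
GGGGGGG
GWWWGGG
GWWWGGG
GWWWGGG
WWWWGGG
After op 2 fill(6,0,R) [43 cells changed]:
RRRRRRR
RRRRRRR
RRRRRRR
RRRRRRR
RWWWRRR
RWWWRRR
RWWWRRR
WWWWRRR
After op 3 paint(1,3,Y):
RRRRRRR
RRRYRRR
RRRRRRR
RRRRRRR
RWWWRRR
RWWWRRR
RWWWRRR
WWWWRRR
After op 4 paint(3,4,G):
RRRRRRR
RRRYRRR
RRRRRRR
RRRRGRR
RWWWRRR
RWWWRRR
RWWWRRR
WWWWRRR

Answer: RRRRRRR
RRRYRRR
RRRRRRR
RRRRGRR
RWWWRRR
RWWWRRR
RWWWRRR
WWWWRRR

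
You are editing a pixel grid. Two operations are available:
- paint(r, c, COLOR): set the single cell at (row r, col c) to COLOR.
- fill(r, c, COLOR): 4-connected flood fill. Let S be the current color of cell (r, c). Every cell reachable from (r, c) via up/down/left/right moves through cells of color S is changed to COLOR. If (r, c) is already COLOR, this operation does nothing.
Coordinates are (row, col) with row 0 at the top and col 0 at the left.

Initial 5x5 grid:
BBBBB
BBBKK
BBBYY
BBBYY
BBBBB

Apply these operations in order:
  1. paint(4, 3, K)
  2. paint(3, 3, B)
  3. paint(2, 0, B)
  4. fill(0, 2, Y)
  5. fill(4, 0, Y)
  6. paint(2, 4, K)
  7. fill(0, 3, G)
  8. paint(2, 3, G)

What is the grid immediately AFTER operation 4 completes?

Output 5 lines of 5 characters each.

Answer: YYYYY
YYYKK
YYYYY
YYYYY
YYYKB

Derivation:
After op 1 paint(4,3,K):
BBBBB
BBBKK
BBBYY
BBBYY
BBBKB
After op 2 paint(3,3,B):
BBBBB
BBBKK
BBBYY
BBBBY
BBBKB
After op 3 paint(2,0,B):
BBBBB
BBBKK
BBBYY
BBBBY
BBBKB
After op 4 fill(0,2,Y) [18 cells changed]:
YYYYY
YYYKK
YYYYY
YYYYY
YYYKB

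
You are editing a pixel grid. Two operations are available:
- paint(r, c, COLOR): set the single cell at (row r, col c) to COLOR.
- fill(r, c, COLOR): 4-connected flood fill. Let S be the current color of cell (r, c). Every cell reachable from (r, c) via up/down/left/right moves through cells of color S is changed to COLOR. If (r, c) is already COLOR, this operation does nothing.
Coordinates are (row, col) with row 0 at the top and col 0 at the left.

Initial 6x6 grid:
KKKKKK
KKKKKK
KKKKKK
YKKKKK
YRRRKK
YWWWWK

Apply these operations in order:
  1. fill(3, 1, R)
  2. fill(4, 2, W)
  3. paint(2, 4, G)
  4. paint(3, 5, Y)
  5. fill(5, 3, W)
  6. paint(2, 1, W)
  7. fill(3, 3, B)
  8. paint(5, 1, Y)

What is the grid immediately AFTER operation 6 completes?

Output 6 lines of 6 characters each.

After op 1 fill(3,1,R) [26 cells changed]:
RRRRRR
RRRRRR
RRRRRR
YRRRRR
YRRRRR
YWWWWR
After op 2 fill(4,2,W) [29 cells changed]:
WWWWWW
WWWWWW
WWWWWW
YWWWWW
YWWWWW
YWWWWW
After op 3 paint(2,4,G):
WWWWWW
WWWWWW
WWWWGW
YWWWWW
YWWWWW
YWWWWW
After op 4 paint(3,5,Y):
WWWWWW
WWWWWW
WWWWGW
YWWWWY
YWWWWW
YWWWWW
After op 5 fill(5,3,W) [0 cells changed]:
WWWWWW
WWWWWW
WWWWGW
YWWWWY
YWWWWW
YWWWWW
After op 6 paint(2,1,W):
WWWWWW
WWWWWW
WWWWGW
YWWWWY
YWWWWW
YWWWWW

Answer: WWWWWW
WWWWWW
WWWWGW
YWWWWY
YWWWWW
YWWWWW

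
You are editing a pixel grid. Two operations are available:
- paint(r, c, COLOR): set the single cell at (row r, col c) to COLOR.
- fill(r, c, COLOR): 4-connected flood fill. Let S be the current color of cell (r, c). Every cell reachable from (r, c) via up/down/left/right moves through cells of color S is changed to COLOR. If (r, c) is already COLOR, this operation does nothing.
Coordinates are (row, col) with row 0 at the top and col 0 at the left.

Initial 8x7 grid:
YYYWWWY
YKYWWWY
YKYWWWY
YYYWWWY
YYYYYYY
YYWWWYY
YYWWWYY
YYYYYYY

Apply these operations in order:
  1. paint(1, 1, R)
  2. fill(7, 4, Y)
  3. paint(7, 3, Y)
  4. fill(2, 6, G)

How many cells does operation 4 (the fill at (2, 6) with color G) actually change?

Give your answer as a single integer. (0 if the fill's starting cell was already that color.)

After op 1 paint(1,1,R):
YYYWWWY
YRYWWWY
YKYWWWY
YYYWWWY
YYYYYYY
YYWWWYY
YYWWWYY
YYYYYYY
After op 2 fill(7,4,Y) [0 cells changed]:
YYYWWWY
YRYWWWY
YKYWWWY
YYYWWWY
YYYYYYY
YYWWWYY
YYWWWYY
YYYYYYY
After op 3 paint(7,3,Y):
YYYWWWY
YRYWWWY
YKYWWWY
YYYWWWY
YYYYYYY
YYWWWYY
YYWWWYY
YYYYYYY
After op 4 fill(2,6,G) [36 cells changed]:
GGGWWWG
GRGWWWG
GKGWWWG
GGGWWWG
GGGGGGG
GGWWWGG
GGWWWGG
GGGGGGG

Answer: 36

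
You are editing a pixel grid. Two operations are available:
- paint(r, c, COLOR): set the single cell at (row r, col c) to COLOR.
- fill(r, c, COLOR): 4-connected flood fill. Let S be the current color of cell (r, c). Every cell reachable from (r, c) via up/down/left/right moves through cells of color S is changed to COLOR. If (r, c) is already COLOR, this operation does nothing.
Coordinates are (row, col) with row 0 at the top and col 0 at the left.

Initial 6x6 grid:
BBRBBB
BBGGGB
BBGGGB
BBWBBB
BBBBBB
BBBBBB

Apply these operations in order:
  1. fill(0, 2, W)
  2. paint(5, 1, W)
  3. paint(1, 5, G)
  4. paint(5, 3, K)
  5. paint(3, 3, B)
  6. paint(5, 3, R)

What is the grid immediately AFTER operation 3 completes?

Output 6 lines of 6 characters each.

Answer: BBWBBB
BBGGGG
BBGGGB
BBWBBB
BBBBBB
BWBBBB

Derivation:
After op 1 fill(0,2,W) [1 cells changed]:
BBWBBB
BBGGGB
BBGGGB
BBWBBB
BBBBBB
BBBBBB
After op 2 paint(5,1,W):
BBWBBB
BBGGGB
BBGGGB
BBWBBB
BBBBBB
BWBBBB
After op 3 paint(1,5,G):
BBWBBB
BBGGGG
BBGGGB
BBWBBB
BBBBBB
BWBBBB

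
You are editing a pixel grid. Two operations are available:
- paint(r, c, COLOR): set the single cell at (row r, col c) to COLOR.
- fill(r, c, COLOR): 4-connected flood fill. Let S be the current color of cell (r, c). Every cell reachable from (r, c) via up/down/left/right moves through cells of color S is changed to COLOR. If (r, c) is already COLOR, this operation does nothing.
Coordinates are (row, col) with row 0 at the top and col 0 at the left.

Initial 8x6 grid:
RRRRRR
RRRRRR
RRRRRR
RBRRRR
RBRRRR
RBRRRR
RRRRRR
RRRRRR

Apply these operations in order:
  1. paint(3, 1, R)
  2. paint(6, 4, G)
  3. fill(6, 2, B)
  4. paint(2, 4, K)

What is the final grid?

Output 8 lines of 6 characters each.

Answer: BBBBBB
BBBBBB
BBBBKB
BBBBBB
BBBBBB
BBBBBB
BBBBGB
BBBBBB

Derivation:
After op 1 paint(3,1,R):
RRRRRR
RRRRRR
RRRRRR
RRRRRR
RBRRRR
RBRRRR
RRRRRR
RRRRRR
After op 2 paint(6,4,G):
RRRRRR
RRRRRR
RRRRRR
RRRRRR
RBRRRR
RBRRRR
RRRRGR
RRRRRR
After op 3 fill(6,2,B) [45 cells changed]:
BBBBBB
BBBBBB
BBBBBB
BBBBBB
BBBBBB
BBBBBB
BBBBGB
BBBBBB
After op 4 paint(2,4,K):
BBBBBB
BBBBBB
BBBBKB
BBBBBB
BBBBBB
BBBBBB
BBBBGB
BBBBBB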